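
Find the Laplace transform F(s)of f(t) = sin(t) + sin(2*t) 1/(s^2 + 1) + 2/(s^2 + 4)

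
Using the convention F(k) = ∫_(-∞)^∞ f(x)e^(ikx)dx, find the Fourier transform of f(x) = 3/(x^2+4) 3 * pi * exp(-2 * Abs(k))/2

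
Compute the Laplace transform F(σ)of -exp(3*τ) -1/(σ - 3)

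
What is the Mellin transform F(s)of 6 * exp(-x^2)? 3 * gamma(s/2)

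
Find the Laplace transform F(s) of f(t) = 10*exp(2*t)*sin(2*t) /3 20/(3*((s - 2) ^2 + 4) ) 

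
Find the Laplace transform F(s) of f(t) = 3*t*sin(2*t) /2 6*s/(s^2+4) ^2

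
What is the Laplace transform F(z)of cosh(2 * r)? z/(z^2 - 4)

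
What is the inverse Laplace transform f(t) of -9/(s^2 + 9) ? -3*sin(3*t) 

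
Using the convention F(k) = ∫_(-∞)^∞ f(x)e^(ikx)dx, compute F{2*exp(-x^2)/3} 2*sqrt(pi)*exp(-k^2/4)/3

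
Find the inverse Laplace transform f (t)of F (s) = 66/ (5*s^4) 11*t^3/5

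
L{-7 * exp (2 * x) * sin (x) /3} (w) -7/ (3 * (w - 2) ^2+3) 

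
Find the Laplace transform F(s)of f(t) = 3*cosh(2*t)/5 3*s/(5*(s^2 - 4))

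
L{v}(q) q^(-2)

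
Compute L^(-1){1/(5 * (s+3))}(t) exp(-3 * t)/5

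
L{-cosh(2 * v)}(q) -q/(q^2 - 4)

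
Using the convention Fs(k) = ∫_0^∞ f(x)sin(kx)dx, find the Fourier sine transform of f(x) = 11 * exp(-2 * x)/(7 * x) 11 * atan(k/2)/7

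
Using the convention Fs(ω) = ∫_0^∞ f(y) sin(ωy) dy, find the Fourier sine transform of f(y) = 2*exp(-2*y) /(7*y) 2*atan(ω/2) /7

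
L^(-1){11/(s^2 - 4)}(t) 11*sinh(2*t)/2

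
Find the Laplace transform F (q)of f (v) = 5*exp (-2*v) 5/ (q + 2)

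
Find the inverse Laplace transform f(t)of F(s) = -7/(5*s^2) -7*t/5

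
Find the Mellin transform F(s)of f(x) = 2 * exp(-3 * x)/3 2 * gamma(s)/(3 * 3^s)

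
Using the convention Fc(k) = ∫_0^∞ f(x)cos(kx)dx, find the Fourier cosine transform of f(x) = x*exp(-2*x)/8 (4 - k^2)/(8*(k^2+4)^2)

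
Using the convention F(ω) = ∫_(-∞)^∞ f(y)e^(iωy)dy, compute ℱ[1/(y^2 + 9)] pi*exp(-3*Abs(ω))/3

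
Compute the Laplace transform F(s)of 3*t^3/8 9/(4*s^4)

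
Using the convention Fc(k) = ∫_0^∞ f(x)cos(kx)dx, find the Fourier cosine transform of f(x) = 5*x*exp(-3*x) 5*(9 - k^2)/(k^2 + 9)^2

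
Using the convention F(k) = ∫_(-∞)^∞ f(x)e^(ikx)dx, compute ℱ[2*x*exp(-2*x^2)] sqrt(2)*I*sqrt(pi)*k*exp(-k^2/8)/4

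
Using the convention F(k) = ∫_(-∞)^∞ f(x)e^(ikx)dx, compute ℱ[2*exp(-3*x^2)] 2*sqrt(3)*sqrt(pi)*exp(-k^2/12)/3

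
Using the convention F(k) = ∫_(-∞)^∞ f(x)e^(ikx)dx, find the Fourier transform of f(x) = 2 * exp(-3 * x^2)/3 2 * sqrt(3) * sqrt(pi) * exp(-k^2/12)/9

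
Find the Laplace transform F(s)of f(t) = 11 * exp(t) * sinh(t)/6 11/(6 * s * (s - 2))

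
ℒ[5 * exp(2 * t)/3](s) 5/(3 * (s - 2))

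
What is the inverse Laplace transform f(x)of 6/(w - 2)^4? x^3 * exp(2 * x)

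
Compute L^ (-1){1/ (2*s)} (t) 1/2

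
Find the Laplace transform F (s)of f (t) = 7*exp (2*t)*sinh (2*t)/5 14/ (5*s*(s - 4))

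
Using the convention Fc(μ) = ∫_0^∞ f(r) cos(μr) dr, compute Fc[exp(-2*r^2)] sqrt(2)*sqrt(pi)*exp(-μ^2/8) /4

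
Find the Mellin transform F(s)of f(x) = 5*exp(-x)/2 5*gamma(s)/2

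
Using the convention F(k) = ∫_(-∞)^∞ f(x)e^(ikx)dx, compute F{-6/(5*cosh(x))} -6*pi/(5*cosh(pi*k/2))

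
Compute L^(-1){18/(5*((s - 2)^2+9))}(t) 6*exp(2*t)*sin(3*t)/5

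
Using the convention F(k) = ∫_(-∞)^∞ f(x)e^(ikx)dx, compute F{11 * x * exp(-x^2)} 11 * I * sqrt(pi) * k * exp(-k^2/4)/2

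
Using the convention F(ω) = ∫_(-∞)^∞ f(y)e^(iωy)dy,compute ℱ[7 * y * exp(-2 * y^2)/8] 7 * sqrt(2) * I * sqrt(pi) * ω * exp(-ω^2/8)/64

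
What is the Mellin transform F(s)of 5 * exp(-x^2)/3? 5 * gamma(s/2)/6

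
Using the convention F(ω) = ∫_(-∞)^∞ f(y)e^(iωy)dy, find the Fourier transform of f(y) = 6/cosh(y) 6 * pi/cosh(pi * ω/2)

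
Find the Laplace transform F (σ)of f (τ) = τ σ^ (-2)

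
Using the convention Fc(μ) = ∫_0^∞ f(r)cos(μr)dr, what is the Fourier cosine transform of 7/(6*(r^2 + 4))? 7*pi*exp(-2*μ)/24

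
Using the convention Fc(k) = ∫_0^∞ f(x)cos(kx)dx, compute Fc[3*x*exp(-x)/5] 3*(1 - k^2)/(5*(k^2 + 1)^2)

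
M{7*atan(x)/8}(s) -7*pi*sec(pi*s/2)/(16*s)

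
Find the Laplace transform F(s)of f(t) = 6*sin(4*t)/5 24/(5*(s^2 + 16))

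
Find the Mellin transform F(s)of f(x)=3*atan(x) -3*pi*sec(pi*s/2)/(2*s)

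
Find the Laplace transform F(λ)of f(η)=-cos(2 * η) -λ/(λ^2 + 4)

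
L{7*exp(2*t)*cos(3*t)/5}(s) 7*(s - 2)/(5*((s - 2)^2 + 9))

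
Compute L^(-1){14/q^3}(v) 7*v^2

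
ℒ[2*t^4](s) 48/s^5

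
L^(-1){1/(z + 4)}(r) exp(-4*r)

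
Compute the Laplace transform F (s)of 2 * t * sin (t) 4 * s/ (s^2+1)^2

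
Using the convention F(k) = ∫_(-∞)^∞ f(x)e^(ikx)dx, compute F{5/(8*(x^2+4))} 5*pi*exp(-2*Abs(k))/16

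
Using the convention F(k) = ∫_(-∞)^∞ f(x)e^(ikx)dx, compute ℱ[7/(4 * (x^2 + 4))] 7 * pi * exp(-2 * Abs(k))/8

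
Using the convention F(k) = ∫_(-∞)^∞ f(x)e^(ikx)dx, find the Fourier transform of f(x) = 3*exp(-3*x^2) sqrt(3)*sqrt(pi)*exp(-k^2/12)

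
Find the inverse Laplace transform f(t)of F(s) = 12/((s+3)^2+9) 4 * exp(-3 * t) * sin(3 * t)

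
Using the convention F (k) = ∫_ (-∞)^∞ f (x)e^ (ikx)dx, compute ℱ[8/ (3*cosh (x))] 8*pi/ (3*cosh (pi*k/2))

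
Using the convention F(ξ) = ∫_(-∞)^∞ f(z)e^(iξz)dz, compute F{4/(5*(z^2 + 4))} 2*pi*exp(-2*Abs(ξ))/5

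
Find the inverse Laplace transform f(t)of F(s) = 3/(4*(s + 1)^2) 3*t*exp(-t)/4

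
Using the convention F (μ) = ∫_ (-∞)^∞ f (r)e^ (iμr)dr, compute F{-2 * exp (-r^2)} -2 * sqrt (pi) * exp (-μ^2/4)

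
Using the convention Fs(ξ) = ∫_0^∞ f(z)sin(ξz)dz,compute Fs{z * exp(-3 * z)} 6 * ξ/(ξ^2 + 9)^2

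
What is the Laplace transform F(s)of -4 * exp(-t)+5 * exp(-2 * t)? 5/(s+2)-4/(s+1)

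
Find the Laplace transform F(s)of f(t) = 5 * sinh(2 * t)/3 10/(3 * (s^2 - 4))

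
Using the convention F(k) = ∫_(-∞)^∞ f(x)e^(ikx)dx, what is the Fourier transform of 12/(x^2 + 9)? 4*pi*exp(-3*Abs(k))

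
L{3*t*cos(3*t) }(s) 3*(s^2 - 9) /(s^2 + 9) ^2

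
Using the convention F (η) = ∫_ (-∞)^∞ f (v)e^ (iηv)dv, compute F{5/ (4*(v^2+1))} 5*pi*exp (-Abs (η))/4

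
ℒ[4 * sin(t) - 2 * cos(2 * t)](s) 4/(s^2 + 1) - 2 * s/(s^2 + 4)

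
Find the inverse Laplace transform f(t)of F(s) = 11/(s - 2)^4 11 * t^3 * exp(2 * t)/6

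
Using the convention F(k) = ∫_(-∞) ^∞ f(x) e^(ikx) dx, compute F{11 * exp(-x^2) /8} 11 * sqrt(pi) * exp(-k^2/4) /8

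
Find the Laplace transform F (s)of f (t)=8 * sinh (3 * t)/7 24/ (7 * (s^2 - 9))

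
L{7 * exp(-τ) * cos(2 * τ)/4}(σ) 7 * (σ + 1)/(4 * ((σ + 1)^2 + 4))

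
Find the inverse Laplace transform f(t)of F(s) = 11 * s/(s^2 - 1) 11 * cosh(t)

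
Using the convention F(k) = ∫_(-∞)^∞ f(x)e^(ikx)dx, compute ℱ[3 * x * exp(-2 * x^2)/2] 3 * sqrt(2) * I * sqrt(pi) * k * exp(-k^2/8)/16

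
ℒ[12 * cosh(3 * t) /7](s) 12 * s/(7 * (s^2 - 9) ) 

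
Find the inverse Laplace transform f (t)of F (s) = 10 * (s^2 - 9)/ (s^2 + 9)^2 10 * t * cos (3 * t)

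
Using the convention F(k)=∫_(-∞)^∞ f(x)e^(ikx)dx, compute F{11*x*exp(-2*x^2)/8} 11*sqrt(2)*I*sqrt(pi)*k*exp(-k^2/8)/64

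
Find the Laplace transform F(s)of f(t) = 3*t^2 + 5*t 6/s^3 + 5/s^2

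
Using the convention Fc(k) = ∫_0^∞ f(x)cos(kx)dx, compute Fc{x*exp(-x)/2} (1 - k^2)/(2*(k^2 + 1)^2)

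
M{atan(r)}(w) -pi*sec(pi*w/2)/(2*w)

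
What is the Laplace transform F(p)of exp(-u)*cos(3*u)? (p + 1)/((p + 1)^2 + 9)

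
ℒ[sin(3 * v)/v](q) atan(3/q)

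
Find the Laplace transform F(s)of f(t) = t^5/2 60/s^6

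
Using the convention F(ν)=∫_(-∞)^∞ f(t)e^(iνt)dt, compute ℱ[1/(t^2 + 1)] pi * exp(-Abs(ν))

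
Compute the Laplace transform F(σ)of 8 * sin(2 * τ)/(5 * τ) 8 * atan(2/σ)/5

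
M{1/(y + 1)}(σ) pi*csc(pi*σ)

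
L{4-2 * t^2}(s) 4/s - 4/s^3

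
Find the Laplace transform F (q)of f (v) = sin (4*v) 4/ (q^2 + 16)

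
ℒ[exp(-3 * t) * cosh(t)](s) (s + 3)/((s + 3)^2 - 1)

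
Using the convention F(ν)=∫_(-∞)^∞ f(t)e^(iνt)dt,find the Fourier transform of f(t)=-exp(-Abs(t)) -2/(ν^2 + 1)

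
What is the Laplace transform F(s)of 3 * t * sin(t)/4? 3 * s/(2 * (s^2 + 1)^2)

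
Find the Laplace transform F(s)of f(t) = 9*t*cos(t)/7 9*(s^2-1)/(7*(s^2 + 1)^2)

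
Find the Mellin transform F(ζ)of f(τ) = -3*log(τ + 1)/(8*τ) 3*pi*csc(pi*ζ)/(8*(ζ - 1))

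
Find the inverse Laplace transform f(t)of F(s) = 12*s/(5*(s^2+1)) 12*cos(t)/5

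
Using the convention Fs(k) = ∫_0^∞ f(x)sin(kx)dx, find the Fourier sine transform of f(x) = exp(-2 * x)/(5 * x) atan(k/2)/5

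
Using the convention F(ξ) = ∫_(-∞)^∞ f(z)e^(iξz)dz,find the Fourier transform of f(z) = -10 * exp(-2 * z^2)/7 -5 * sqrt(2) * sqrt(pi) * exp(-ξ^2/8)/7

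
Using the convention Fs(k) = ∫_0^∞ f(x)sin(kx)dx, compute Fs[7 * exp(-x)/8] 7 * k/(8 * (k^2+1))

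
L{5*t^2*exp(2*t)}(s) 10/(s - 2)^3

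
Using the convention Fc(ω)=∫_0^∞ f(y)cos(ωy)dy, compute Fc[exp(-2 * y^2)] sqrt(2) * sqrt(pi) * exp(-ω^2/8)/4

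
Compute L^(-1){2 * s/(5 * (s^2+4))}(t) 2 * cos(2 * t)/5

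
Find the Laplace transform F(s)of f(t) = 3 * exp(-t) 3/(s + 1)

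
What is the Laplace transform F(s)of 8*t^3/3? 16/s^4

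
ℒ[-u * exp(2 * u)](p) -1/(p - 2)^2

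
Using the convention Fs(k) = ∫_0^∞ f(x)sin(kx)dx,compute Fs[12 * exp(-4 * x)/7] 12 * k/(7 * (k^2 + 16))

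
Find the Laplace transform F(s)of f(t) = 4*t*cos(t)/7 4*(s^2 - 1)/(7*(s^2 + 1)^2)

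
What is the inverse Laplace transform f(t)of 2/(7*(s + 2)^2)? 2*t*exp(-2*t)/7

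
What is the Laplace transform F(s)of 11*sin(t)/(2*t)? 11*atan(1/s)/2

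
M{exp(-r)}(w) gamma(w)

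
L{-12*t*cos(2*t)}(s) 12*(4 - s^2)/(s^2 + 4)^2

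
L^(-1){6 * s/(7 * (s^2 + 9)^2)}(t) t * sin(3 * t)/7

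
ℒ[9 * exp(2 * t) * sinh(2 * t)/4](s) 9/(2 * s * (s - 4))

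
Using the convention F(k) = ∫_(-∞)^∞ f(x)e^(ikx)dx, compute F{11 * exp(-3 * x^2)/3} 11 * sqrt(3) * sqrt(pi) * exp(-k^2/12)/9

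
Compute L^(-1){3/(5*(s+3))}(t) 3*exp(-3*t)/5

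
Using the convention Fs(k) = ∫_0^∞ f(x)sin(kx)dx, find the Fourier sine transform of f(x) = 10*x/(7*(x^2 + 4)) 5*pi*exp(-2*k)/7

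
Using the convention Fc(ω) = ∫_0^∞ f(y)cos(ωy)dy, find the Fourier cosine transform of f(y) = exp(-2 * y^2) sqrt(2) * sqrt(pi) * exp(-ω^2/8)/4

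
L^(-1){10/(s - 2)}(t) 10*exp(2*t)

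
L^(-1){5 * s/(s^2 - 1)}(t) 5 * cosh(t)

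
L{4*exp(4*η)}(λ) 4/(λ - 4)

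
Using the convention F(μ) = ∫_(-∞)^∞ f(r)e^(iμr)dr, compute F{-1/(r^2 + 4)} -pi*exp(-2*Abs(μ))/2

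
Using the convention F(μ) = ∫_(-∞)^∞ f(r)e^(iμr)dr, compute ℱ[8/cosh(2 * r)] 4 * pi/cosh(pi * μ/4)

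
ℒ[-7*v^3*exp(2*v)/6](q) -7/(q - 2)^4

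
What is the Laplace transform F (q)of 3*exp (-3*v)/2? 3/ (2*(q + 3))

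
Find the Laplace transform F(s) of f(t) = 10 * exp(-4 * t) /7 10/(7 * (s + 4) ) 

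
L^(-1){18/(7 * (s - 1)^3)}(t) 9 * t^2 * exp(t)/7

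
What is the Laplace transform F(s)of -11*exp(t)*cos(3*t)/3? 11*(1 - s)/(3*((s - 1)^2 + 9))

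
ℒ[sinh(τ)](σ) 1/(σ^2 - 1)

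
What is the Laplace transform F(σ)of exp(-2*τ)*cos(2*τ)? (σ+2)/((σ+2)^2+4)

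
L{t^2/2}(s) s^(-3)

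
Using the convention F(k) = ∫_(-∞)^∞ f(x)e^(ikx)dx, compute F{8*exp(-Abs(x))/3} 16/(3*(k^2+1))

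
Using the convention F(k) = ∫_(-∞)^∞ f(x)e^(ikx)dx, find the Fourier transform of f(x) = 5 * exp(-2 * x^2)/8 5 * sqrt(2) * sqrt(pi) * exp(-k^2/8)/16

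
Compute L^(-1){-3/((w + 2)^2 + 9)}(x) -exp(-2*x)*sin(3*x)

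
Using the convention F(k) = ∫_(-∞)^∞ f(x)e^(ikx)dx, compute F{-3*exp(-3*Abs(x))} -18/(k^2+9)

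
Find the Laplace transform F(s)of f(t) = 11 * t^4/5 264/(5 * s^5)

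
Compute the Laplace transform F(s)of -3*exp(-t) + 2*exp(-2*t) 2/(s + 2) - 3/(s + 1)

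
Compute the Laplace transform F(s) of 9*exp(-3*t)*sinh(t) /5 9/(5*((s+3) ^2 - 1) ) 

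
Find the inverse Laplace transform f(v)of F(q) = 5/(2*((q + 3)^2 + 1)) 5*exp(-3*v)*sin(v)/2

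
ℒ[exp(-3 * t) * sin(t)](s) 1/((s + 3)^2 + 1)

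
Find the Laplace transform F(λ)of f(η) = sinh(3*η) 3/(λ^2 - 9)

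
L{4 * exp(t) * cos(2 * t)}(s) 4 * (s - 1)/((s - 1)^2 + 4)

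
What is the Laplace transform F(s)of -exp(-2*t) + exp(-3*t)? 1/(s + 3) - 1/(s + 2)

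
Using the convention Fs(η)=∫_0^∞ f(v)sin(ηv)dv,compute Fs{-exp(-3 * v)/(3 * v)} -atan(η/3)/3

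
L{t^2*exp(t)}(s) 2/(s - 1)^3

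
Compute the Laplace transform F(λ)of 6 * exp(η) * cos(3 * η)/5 6 * (λ - 1)/(5 * ((λ - 1)^2 + 9))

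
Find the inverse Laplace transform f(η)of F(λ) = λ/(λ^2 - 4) cosh(2 * η)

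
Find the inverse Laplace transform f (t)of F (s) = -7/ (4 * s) -7/4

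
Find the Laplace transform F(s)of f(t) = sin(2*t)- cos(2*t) 2/(s^2 + 4)- s/(s^2 + 4)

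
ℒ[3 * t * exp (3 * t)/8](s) 3/ (8 * (s - 3)^2)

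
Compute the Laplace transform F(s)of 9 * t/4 9/(4 * s^2)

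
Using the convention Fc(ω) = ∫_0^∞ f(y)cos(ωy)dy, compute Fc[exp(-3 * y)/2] 3/(2 * (ω^2 + 9))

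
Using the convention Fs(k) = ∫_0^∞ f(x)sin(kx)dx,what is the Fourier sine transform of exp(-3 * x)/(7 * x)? atan(k/3)/7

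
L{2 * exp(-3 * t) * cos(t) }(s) 2 * (s + 3) /((s + 3) ^2 + 1) 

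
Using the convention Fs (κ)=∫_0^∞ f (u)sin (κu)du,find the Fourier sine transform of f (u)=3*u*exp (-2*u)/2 6*κ/ (κ^2 + 4)^2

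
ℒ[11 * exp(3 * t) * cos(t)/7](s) 11 * (s - 3)/(7 * ((s - 3)^2 + 1))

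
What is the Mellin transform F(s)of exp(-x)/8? gamma(s)/8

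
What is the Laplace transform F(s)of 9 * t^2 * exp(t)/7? 18/(7 * (s - 1)^3)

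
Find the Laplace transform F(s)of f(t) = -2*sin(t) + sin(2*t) 2/(s^2 + 4) - 2/(s^2 + 1)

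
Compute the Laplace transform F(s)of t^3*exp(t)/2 3/(s - 1)^4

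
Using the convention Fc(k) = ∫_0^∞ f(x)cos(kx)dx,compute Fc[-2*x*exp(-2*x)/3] 2*(k^2 - 4)/(3*(k^2 + 4)^2)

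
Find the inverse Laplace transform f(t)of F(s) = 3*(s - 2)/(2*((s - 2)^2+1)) 3*exp(2*t)*cos(t)/2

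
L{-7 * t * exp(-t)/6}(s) -7/(6 * (s + 1)^2)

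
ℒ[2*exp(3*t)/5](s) 2/(5*(s - 3))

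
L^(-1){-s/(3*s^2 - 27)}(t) -cosh(3*t)/3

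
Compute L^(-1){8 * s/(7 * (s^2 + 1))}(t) 8 * cos(t)/7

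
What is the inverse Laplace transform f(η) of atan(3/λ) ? sin(3 * η) /η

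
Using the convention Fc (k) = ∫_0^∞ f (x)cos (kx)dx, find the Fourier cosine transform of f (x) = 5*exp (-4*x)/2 10/ (k^2 + 16)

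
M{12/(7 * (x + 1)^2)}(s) -12 * pi * (s - 1)/(7 * sin(pi * s))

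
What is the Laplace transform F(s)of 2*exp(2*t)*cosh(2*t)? 2*(s - 2)/(s*(s - 4))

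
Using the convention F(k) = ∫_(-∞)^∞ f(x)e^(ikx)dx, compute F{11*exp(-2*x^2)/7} 11*sqrt(2)*sqrt(pi)*exp(-k^2/8)/14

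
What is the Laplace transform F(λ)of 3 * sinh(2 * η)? 6/(λ^2 - 4)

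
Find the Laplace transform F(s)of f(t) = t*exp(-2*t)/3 1/(3*(s + 2)^2)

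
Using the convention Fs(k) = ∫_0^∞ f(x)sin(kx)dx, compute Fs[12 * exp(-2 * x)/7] 12 * k/(7 * (k^2 + 4))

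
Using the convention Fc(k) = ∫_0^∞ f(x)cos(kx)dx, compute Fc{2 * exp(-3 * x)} 6/(k^2 + 9)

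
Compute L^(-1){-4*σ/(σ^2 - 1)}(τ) -4*cosh(τ)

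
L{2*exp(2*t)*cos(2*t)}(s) 2*(s - 2)/((s - 2)^2 + 4)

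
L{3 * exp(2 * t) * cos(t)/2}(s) 3 * (s - 2)/(2 * ((s - 2)^2 + 1))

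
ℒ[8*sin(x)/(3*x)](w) 8*atan(1/w)/3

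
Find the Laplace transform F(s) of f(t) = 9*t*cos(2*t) 9*(s^2-4) /(s^2 + 4) ^2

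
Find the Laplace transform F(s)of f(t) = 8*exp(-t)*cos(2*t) 8*(s + 1)/((s + 1)^2 + 4)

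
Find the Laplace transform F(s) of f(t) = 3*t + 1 3/s^2 + 1/s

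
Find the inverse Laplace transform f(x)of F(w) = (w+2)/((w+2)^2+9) exp(-2 * x) * cos(3 * x)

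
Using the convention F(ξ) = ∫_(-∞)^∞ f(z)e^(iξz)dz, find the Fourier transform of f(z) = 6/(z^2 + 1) 6*pi*exp(-Abs(ξ))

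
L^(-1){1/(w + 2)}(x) exp(-2*x)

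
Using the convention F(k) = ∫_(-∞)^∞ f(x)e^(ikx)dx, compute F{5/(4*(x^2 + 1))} 5*pi*exp(-Abs(k))/4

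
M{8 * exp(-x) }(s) 8 * gamma(s) 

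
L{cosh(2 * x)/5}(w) w/(5 * (w^2 - 4))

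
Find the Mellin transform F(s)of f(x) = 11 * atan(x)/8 -11 * pi * sec(pi * s/2)/(16 * s)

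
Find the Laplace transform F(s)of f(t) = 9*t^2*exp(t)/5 18/(5*(s - 1)^3)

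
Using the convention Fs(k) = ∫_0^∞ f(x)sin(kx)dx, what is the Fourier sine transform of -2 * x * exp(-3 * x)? -12 * k/(k^2 + 9)^2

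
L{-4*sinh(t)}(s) -4/(s^2-1)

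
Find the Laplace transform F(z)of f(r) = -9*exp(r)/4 -9/(4*z - 4)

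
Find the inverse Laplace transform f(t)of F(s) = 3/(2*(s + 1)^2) 3*t*exp(-t)/2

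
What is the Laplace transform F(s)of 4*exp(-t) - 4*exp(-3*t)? 4/(s+1) - 4/(s+3)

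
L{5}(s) 5/s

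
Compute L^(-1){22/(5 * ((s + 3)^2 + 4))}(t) 11 * exp(-3 * t) * sin(2 * t)/5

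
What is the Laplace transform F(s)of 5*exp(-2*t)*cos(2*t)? 5*(s + 2)/((s + 2)^2 + 4)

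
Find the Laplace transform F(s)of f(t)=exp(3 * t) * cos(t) (s - 3)/((s - 3)^2 + 1)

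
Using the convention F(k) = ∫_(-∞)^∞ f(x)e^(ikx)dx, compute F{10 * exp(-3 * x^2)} 10 * sqrt(3) * sqrt(pi) * exp(-k^2/12)/3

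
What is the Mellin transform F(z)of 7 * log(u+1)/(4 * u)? -7 * pi * csc(pi * z)/(4 * z - 4)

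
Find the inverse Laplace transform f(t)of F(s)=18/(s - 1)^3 9*t^2*exp(t)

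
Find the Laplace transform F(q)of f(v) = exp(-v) 1/(q + 1)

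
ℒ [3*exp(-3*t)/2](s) 3/(2*(s + 3))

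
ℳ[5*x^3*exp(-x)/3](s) 5*gamma(s + 3)/3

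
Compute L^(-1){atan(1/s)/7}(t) sin(t)/(7*t)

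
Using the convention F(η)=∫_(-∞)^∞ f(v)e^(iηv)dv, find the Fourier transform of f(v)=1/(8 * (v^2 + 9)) pi * exp(-3 * Abs(η))/24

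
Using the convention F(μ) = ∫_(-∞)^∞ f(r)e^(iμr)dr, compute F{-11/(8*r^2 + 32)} -11*pi*exp(-2*Abs(μ))/16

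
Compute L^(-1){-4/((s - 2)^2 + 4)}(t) -2*exp(2*t)*sin(2*t)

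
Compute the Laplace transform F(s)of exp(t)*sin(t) 1/((s - 1)^2 + 1)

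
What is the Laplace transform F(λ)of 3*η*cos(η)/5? 3*(λ^2 - 1)/(5*(λ^2 + 1)^2)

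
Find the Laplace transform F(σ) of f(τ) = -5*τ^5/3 -200/σ^6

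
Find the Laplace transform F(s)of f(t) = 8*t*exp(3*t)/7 8/(7*(s - 3)^2)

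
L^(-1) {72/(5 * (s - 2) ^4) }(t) 12 * t^3 * exp(2 * t) /5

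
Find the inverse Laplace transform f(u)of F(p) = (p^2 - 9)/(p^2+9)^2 u*cos(3*u)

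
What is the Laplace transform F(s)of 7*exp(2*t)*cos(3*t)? 7*(s - 2)/((s - 2)^2 + 9)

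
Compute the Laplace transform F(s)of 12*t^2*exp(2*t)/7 24/(7*(s - 2)^3)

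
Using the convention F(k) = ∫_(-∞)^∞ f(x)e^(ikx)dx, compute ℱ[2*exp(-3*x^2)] 2*sqrt(3)*sqrt(pi)*exp(-k^2/12)/3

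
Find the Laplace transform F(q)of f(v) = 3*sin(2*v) 6/(q^2 + 4)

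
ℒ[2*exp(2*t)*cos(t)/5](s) 2*(s - 2)/(5*((s - 2)^2 + 1))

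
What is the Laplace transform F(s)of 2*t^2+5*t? 4/s^3+5/s^2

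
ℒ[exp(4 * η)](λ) 1/(λ - 4)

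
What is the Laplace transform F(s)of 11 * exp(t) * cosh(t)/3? 11 * (s - 1)/(3 * s * (s - 2))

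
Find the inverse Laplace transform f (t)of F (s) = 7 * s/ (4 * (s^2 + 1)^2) 7 * t * sin (t)/8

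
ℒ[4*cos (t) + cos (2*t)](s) s/ (s^2 + 4) + 4*s/ (s^2 + 1)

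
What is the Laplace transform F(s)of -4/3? -4/(3*s)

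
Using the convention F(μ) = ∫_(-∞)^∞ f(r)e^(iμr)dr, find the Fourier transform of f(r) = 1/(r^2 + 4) pi*exp(-2*Abs(μ))/2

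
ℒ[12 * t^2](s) 24/s^3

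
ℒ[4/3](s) 4/(3*s) 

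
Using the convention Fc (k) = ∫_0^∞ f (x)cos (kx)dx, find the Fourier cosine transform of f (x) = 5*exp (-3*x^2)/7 5*sqrt (3)*sqrt (pi)*exp (-k^2/12)/42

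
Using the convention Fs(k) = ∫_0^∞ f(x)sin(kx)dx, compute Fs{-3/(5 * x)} -3 * pi/10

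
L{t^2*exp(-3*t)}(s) 2/(s + 3)^3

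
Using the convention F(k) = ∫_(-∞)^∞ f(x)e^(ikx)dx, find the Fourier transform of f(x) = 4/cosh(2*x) 2*pi/cosh(pi*k/4)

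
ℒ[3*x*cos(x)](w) 3*(w^2 - 1)/(w^2 + 1)^2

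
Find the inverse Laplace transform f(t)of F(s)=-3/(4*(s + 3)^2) -3*t*exp(-3*t)/4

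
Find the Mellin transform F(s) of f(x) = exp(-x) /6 gamma(s) /6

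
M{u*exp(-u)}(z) gamma(z+1)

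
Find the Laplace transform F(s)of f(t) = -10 -10/s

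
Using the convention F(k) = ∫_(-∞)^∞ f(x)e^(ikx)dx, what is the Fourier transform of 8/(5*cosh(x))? 8*pi/(5*cosh(pi*k/2))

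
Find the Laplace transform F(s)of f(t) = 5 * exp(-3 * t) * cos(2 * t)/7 5 * (s + 3)/(7 * ((s + 3)^2 + 4))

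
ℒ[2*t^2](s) 4/s^3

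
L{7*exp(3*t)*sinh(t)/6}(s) 7/(6*((s - 3)^2-1))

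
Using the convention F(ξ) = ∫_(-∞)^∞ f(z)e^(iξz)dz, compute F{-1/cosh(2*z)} -pi/(2*cosh(pi*ξ/4))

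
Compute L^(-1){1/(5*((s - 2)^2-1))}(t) exp(2*t)*sinh(t)/5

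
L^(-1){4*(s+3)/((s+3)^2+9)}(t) 4*exp(-3*t)*cos(3*t)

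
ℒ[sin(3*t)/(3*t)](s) atan(3/s)/3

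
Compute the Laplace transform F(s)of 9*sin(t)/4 9/(4*(s^2 + 1))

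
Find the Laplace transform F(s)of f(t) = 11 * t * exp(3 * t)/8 11/(8 * (s - 3)^2)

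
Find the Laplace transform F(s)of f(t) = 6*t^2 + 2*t 12/s^3 + 2/s^2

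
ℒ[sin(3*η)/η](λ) atan(3/λ)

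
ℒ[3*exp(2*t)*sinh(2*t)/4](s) 3/(2*s*(s - 4))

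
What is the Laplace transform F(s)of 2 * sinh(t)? 2/(s^2 - 1)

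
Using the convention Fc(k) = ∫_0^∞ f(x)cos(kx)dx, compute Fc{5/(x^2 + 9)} 5*pi*exp(-3*k)/6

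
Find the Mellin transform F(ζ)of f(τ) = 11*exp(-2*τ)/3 11*gamma(ζ)/(3*2^ζ)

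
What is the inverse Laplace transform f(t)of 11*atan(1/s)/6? 11*sin(t)/(6*t)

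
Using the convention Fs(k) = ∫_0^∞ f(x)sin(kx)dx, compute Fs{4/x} 2*pi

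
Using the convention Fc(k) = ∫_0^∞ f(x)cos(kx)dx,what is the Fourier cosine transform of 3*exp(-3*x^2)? sqrt(3)*sqrt(pi)*exp(-k^2/12)/2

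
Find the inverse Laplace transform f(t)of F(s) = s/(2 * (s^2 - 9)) cosh(3 * t)/2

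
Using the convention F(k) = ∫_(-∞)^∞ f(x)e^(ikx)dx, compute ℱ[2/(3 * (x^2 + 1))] 2 * pi * exp(-Abs(k))/3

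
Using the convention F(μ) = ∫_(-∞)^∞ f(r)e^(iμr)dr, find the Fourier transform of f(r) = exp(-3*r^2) sqrt(3)*sqrt(pi)*exp(-μ^2/12)/3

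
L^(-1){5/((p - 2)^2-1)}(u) 5*exp(2*u)*sinh(u)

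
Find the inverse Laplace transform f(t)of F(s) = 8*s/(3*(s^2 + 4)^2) 2*t*sin(2*t)/3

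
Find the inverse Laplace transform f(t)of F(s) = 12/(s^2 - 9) 4 * sinh(3 * t)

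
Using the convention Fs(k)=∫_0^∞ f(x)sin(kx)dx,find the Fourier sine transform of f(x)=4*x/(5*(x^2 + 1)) 2*pi*exp(-k)/5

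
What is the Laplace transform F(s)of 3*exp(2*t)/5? 3/(5*(s - 2))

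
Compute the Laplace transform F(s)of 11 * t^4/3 88/s^5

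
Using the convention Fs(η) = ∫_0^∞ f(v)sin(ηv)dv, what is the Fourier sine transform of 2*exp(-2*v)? 2*η/(η^2 + 4)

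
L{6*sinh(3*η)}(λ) 18/(λ^2 - 9)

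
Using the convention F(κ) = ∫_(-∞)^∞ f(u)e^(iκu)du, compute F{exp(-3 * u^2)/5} sqrt(3) * sqrt(pi) * exp(-κ^2/12)/15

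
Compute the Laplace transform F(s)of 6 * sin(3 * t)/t 6 * atan(3/s)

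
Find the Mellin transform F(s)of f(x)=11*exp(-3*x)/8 11*gamma(s)/(8*3^s)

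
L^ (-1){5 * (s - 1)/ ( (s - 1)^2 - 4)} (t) 5 * exp (t) * cosh (2 * t)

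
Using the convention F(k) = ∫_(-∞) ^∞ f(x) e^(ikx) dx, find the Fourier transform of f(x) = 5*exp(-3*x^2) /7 5*sqrt(3)*sqrt(pi)*exp(-k^2/12) /21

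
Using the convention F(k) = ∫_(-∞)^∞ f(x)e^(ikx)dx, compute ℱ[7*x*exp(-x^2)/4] 7*I*sqrt(pi)*k*exp(-k^2/4)/8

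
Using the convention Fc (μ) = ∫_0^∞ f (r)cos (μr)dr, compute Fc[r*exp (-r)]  (1 - μ^2)/ (μ^2 + 1)^2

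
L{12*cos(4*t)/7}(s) 12*s/(7*(s^2 + 16))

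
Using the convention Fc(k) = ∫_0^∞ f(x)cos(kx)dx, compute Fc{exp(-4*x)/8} 1/(2*(k^2 + 16))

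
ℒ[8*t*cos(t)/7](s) 8*(s^2 - 1)/(7*(s^2 + 1)^2)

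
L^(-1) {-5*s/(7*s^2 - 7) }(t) -5*cosh(t) /7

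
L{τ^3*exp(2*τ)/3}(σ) 2/(σ - 2)^4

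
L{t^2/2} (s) s^ (-3)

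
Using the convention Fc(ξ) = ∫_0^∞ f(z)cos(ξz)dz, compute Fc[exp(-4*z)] 4/(ξ^2 + 16)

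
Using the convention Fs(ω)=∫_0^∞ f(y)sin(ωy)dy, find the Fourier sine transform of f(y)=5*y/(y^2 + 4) 5*pi*exp(-2*ω)/2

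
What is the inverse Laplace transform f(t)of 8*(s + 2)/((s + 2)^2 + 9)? 8*exp(-2*t)*cos(3*t)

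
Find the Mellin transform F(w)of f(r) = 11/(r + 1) 11 * pi * csc(pi * w)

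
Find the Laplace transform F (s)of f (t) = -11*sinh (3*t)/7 -33/ (7*s^2 - 63)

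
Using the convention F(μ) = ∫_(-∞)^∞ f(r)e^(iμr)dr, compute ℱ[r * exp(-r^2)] I * sqrt(pi) * μ * exp(-μ^2/4)/2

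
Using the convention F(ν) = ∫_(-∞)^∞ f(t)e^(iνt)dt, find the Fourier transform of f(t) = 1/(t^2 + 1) pi*exp(-Abs(ν))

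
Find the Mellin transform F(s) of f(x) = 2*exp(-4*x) 2^(1 - 2*s)*gamma(s) 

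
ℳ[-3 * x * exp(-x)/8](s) -3 * gamma(s + 1)/8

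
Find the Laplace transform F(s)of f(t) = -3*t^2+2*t 2/s^2-6/s^3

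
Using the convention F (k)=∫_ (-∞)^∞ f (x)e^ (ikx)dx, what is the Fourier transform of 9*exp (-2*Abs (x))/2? 18/ (k^2 + 4)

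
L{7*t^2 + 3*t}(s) 14/s^3 + 3/s^2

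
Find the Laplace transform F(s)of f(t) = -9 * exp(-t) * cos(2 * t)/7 9 * (-s - 1)/(7 * ((s + 1)^2 + 4))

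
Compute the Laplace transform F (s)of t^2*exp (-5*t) 2/ (s + 5)^3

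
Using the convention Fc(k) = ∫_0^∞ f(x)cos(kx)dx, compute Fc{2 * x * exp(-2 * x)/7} 2 * (4 - k^2)/(7 * (k^2 + 4)^2)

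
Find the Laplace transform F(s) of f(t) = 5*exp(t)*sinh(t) 5/(s*(s - 2) ) 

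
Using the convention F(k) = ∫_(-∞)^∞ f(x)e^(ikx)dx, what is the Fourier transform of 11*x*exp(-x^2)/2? 11*I*sqrt(pi)*k*exp(-k^2/4)/4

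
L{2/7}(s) 2/(7*s)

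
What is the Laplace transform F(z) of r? z^(-2) 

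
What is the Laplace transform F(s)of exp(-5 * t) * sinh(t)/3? 1/(3 * ((s + 5)^2 - 1))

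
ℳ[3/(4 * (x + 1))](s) 3 * pi * csc(pi * s)/4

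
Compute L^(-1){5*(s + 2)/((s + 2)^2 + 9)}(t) 5*exp(-2*t)*cos(3*t)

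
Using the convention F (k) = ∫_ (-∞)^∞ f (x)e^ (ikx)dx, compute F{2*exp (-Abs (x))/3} 4/ (3*(k^2 + 1))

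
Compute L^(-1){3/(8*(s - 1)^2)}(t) 3*t*exp(t)/8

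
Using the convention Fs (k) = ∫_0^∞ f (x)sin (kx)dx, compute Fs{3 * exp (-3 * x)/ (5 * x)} 3 * atan (k/3)/5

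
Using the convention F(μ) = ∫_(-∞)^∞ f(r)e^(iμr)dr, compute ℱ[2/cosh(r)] 2*pi/cosh(pi*μ/2)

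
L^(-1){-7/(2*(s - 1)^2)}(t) -7*t*exp(t)/2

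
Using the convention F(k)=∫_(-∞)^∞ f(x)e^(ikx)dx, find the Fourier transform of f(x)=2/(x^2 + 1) 2 * pi * exp(-Abs(k))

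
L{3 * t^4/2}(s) 36/s^5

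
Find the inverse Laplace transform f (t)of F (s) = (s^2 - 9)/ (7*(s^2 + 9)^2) t*cos (3*t)/7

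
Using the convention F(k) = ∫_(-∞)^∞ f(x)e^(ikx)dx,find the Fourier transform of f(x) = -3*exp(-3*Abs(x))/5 -18/(5*k^2 + 45)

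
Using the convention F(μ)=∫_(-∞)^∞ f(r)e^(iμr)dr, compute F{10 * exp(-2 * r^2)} 5 * sqrt(2) * sqrt(pi) * exp(-μ^2/8)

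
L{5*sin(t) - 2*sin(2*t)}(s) 5/(s^2 + 1) - 4/(s^2 + 4)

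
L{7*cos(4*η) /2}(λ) 7*λ/(2*(λ^2+16) ) 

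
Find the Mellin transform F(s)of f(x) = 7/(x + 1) 7*pi*csc(pi*s)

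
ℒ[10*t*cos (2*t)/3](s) 10*(s^2 - 4)/ (3*(s^2 + 4)^2)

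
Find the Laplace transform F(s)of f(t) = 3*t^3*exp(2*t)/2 9/(s - 2)^4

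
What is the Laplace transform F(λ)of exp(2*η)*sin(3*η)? 3/((λ - 2)^2 + 9)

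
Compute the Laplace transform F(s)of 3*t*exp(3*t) 3/(s - 3)^2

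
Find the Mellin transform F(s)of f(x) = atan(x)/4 -pi*sec(pi*s/2)/(8*s)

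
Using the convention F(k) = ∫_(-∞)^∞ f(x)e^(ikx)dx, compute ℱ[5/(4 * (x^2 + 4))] 5 * pi * exp(-2 * Abs(k))/8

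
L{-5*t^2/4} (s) -5/ (2*s^3)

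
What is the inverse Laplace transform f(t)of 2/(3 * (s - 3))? 2 * exp(3 * t)/3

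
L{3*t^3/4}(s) 9/(2*s^4)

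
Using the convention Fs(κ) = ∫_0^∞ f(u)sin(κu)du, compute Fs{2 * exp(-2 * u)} 2 * κ/(κ^2+4)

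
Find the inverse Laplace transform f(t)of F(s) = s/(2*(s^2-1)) cosh(t)/2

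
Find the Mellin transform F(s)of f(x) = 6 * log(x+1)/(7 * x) -6 * pi * csc(pi * s)/(7 * s - 7)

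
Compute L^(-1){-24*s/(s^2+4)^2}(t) -6*t*sin(2*t)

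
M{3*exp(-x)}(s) 3*gamma(s)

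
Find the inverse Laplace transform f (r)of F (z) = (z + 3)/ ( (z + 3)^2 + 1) exp (-3*r)*cos (r)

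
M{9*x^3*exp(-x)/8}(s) 9*gamma(s + 3)/8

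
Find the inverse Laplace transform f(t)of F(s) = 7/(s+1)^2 7 * t * exp(-t)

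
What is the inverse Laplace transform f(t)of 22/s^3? 11*t^2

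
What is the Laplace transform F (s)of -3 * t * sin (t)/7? -6 * s/ (7 * (s^2 + 1)^2)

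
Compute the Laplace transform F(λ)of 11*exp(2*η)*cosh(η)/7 11*(λ - 2)/(7*((λ - 2)^2 - 1))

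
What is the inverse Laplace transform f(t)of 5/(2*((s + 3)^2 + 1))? 5*exp(-3*t)*sin(t)/2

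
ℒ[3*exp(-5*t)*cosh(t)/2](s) 3*(s+5)/(2*((s+5)^2 - 1))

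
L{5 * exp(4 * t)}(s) 5/(s - 4)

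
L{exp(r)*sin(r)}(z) 1/((z - 1)^2 + 1)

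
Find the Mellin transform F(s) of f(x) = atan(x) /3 -pi * sec(pi * s/2) /(6 * s) 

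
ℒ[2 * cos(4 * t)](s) 2 * s/(s^2 + 16)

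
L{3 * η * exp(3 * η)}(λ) 3/(λ - 3)^2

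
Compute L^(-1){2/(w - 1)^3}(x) x^2*exp(x)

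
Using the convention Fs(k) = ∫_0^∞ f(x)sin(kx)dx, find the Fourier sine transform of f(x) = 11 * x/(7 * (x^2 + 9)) 11 * pi * exp(-3 * k)/14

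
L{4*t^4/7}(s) 96/(7*s^5)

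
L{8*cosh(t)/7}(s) 8*s/(7*(s^2 - 1))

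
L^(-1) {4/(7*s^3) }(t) 2*t^2/7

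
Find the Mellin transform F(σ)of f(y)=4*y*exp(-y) 4*gamma(σ + 1)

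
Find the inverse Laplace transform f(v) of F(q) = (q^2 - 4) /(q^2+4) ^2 v * cos(2 * v) 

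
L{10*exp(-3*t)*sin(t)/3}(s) 10/(3*((s + 3)^2 + 1))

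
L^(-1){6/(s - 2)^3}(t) 3*t^2*exp(2*t)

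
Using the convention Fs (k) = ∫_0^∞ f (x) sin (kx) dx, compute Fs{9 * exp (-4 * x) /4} 9 * k/ (4 * (k^2 + 16) ) 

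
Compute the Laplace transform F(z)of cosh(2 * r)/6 z/(6 * (z^2 - 4))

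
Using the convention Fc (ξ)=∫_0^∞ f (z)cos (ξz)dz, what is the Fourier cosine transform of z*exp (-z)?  (1 - ξ^2)/ (ξ^2+1)^2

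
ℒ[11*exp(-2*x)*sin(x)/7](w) 11/(7*((w + 2)^2 + 1))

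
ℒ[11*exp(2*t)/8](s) 11/(8*(s - 2))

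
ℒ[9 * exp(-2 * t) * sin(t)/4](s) 9/(4 * ((s + 2)^2 + 1))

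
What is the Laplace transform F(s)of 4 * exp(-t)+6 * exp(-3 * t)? 6/(s+3)+4/(s+1)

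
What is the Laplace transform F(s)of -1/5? -1/(5 * s)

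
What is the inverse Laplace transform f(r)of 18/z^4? 3*r^3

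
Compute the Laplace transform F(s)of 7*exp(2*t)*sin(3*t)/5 21/(5*((s - 2)^2 + 9))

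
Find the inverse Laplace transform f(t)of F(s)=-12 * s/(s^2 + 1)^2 -6 * t * sin(t)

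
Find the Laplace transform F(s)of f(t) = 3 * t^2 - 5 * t 6/s^3 - 5/s^2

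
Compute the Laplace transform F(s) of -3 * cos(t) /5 -3 * s/(5 * s^2 + 5) 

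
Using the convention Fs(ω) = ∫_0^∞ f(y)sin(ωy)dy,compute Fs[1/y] pi/2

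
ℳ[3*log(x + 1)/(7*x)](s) -3*pi*csc(pi*s)/(7*s - 7)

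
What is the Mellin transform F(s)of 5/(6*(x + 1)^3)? 5*pi*(s - 2)*(s - 1)/(12*sin(pi*s))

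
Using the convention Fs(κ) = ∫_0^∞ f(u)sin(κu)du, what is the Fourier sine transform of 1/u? pi/2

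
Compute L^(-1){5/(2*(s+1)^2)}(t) 5*t*exp(-t)/2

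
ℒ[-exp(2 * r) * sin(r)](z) -1/((z - 2)^2+1)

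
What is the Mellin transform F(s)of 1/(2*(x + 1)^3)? pi*(s - 2)*(s - 1)/(4*sin(pi*s))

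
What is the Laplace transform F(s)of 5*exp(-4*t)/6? 5/(6*(s + 4))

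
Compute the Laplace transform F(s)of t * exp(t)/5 1/(5 * (s - 1)^2)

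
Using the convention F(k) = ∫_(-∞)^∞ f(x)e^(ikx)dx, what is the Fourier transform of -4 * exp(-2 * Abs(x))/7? -16/(7 * k^2+28)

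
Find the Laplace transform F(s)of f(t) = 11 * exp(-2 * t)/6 11/(6 * (s + 2))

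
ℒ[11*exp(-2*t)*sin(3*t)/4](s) 33/(4*((s+2)^2+9))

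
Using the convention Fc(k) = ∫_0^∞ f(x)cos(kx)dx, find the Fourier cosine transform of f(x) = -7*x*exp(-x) 7*(k^2 - 1)/(k^2 + 1)^2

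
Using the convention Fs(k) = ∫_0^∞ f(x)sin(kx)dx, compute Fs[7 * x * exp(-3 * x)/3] 14 * k/(k^2 + 9)^2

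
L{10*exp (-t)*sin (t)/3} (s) 10/ (3*( (s + 1)^2 + 1))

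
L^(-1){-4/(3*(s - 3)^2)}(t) -4*t*exp(3*t)/3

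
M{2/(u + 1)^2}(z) -2*pi*(z - 1)/sin(pi*z)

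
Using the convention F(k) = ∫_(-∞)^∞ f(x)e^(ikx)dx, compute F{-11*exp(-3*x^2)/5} -11*sqrt(3)*sqrt(pi)*exp(-k^2/12)/15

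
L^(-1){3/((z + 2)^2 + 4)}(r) 3*exp(-2*r)*sin(2*r)/2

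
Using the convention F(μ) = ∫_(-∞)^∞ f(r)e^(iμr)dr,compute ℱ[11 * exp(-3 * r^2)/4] 11 * sqrt(3) * sqrt(pi) * exp(-μ^2/12)/12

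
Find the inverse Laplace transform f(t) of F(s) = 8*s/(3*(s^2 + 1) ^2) 4*t*sin(t) /3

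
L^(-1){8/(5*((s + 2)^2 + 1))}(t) 8*exp(-2*t)*sin(t)/5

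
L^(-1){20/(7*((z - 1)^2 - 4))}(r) 10*exp(r)*sinh(2*r)/7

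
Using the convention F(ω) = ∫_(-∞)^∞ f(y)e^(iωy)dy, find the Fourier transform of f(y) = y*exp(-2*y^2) sqrt(2)*I*sqrt(pi)*ω*exp(-ω^2/8)/8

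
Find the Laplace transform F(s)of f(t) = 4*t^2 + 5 5/s + 8/s^3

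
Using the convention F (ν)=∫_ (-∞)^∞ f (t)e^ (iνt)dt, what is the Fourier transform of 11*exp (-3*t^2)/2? 11*sqrt (3)*sqrt (pi)*exp (-ν^2/12)/6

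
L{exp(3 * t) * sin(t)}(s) 1/((s - 3)^2 + 1)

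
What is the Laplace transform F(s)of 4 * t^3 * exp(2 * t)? 24/(s - 2)^4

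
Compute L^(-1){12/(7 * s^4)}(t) 2 * t^3/7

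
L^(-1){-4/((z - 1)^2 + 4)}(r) -2 * exp(r) * sin(2 * r)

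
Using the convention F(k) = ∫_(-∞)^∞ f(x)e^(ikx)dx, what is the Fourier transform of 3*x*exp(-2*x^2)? 3*sqrt(2)*I*sqrt(pi)*k*exp(-k^2/8)/8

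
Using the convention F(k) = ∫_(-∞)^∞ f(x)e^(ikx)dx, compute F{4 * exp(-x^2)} 4 * sqrt(pi) * exp(-k^2/4)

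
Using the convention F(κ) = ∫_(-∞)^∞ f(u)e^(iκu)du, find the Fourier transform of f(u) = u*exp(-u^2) I*sqrt(pi)*κ*exp(-κ^2/4)/2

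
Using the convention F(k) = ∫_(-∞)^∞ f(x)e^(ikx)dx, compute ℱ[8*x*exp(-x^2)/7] 4*I*sqrt(pi)*k*exp(-k^2/4)/7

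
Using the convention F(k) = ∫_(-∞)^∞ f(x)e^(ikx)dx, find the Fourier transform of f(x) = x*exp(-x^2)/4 I*sqrt(pi)*k*exp(-k^2/4)/8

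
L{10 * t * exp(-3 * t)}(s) 10/(s + 3)^2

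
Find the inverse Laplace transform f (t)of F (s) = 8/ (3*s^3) 4*t^2/3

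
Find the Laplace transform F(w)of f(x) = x w^(-2)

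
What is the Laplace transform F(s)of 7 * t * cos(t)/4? 7 * (s^2-1)/(4 * (s^2+1)^2)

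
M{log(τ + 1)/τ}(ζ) -pi*csc(pi*ζ)/(ζ - 1)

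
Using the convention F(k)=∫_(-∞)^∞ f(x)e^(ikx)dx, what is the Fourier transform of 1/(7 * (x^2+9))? pi * exp(-3 * Abs(k))/21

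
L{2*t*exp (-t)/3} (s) 2/ (3*(s + 1)^2)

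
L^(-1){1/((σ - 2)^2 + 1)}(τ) exp(2 * τ) * sin(τ)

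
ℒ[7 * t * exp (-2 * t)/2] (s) 7/ (2 * (s + 2)^2)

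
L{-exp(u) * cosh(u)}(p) (1 - p)/(p * (p - 2))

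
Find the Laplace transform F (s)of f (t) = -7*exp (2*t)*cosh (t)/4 7*(2 - s)/ (4*( (s - 2)^2-1))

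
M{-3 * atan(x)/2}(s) 3 * pi * sec(pi * s/2)/(4 * s)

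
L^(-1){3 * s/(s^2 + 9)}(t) 3 * cos(3 * t)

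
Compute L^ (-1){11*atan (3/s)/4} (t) 11*sin (3*t)/ (4*t)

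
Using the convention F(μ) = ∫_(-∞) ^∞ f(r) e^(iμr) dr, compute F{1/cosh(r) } pi/cosh(pi*μ/2) 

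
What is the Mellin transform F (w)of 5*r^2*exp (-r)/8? 5*gamma (w + 2)/8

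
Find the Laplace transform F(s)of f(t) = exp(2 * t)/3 1/(3 * (s - 2))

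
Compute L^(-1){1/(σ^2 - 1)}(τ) sinh(τ)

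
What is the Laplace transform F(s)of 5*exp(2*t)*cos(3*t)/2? 5*(s - 2)/(2*((s - 2)^2 + 9))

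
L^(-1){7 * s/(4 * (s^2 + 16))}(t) 7 * cos(4 * t)/4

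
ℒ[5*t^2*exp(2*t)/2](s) 5/(s - 2)^3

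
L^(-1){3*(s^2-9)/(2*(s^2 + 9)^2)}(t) 3*t*cos(3*t)/2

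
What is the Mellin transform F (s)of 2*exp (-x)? 2*gamma (s)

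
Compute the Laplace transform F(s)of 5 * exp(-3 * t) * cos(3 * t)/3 5 * (s + 3)/(3 * ((s + 3)^2 + 9))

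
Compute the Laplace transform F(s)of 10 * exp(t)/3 10/(3 * (s - 1))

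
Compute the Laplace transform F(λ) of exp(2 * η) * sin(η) 1/((λ - 2) ^2 + 1) 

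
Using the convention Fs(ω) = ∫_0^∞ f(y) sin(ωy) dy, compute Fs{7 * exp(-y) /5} 7 * ω/(5 * (ω^2 + 1) ) 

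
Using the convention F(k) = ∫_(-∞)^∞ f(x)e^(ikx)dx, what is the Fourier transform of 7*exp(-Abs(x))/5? 14/(5*(k^2+1))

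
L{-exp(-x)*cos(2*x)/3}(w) (-w - 1)/(3*((w + 1)^2 + 4))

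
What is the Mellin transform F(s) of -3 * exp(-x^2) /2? -3 * gamma(s/2) /4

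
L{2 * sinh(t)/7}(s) 2/(7 * (s^2 - 1))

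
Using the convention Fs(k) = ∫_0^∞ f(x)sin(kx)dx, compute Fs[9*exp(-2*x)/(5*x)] 9*atan(k/2)/5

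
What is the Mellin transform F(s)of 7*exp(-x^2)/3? 7*gamma(s/2)/6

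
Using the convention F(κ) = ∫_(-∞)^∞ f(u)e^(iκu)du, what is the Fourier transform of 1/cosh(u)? pi/cosh(pi * κ/2)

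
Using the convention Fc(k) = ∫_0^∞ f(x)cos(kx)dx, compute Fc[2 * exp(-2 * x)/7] 4/(7 * (k^2 + 4))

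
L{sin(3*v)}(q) 3/(q^2 + 9)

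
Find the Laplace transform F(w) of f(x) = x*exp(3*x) (w - 3) ^(-2) 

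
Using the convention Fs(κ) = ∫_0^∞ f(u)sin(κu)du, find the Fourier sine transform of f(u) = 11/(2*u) 11*pi/4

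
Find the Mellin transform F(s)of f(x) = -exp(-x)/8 -gamma(s)/8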